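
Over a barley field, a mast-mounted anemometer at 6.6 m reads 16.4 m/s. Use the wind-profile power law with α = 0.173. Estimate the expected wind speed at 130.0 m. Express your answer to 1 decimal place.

27.5 m/s

Power-law profile: V₂ = V₁ · (z₂/z₁)^α
V₂ = 16.4 × (130.0/6.6)^0.173 = 16.4 × (19.6970)^0.173
    = 16.4 × 1.6747 = 27.4647 m/s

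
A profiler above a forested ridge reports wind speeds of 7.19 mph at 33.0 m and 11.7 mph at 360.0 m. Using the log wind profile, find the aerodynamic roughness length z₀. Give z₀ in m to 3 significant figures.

Log law: V(z) ∝ ln(z/z₀). With r = V₁/V₂ = 7.19/11.7 = 0.61453,
r · ln(z₂/z₀) = ln(z₁/z₀) ⇒ ln z₀ = (ln z₁ − r·ln z₂)/(1 − r)
ln z₀ = (3.49651 − 0.61453×5.88610) / 0.38547 = -0.3131
z₀ = exp(-0.3131) = 0.7312 m

z₀ ≈ 0.731 m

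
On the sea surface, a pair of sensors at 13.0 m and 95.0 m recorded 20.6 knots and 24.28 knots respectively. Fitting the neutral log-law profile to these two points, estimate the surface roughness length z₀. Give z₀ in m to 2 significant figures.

Log law: V(z) ∝ ln(z/z₀). With r = V₁/V₂ = 20.6/24.28 = 0.84843,
r · ln(z₂/z₀) = ln(z₁/z₀) ⇒ ln z₀ = (ln z₁ − r·ln z₂)/(1 − r)
ln z₀ = (2.56495 − 0.84843×4.55388) / 0.15157 = -8.5687
z₀ = exp(-8.5687) = 0.0001900 m

z₀ ≈ 0.00019 m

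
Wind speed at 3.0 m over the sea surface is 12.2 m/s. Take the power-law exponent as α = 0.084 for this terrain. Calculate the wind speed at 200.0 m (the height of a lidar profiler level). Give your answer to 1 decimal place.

Power-law profile: V₂ = V₁ · (z₂/z₁)^α
V₂ = 12.2 × (200.0/3.0)^0.084 = 12.2 × (66.6667)^0.084
    = 12.2 × 1.4230 = 17.3607 m/s

17.4 m/s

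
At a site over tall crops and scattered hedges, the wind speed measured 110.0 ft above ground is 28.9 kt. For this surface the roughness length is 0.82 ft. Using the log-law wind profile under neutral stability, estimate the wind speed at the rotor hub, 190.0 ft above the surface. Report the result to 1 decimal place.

Log law: V(z) ∝ ln(z/z₀), so V₂/V₁ = ln(z₂/z₀) / ln(z₁/z₀).
ln(190.0/0.82) = 5.4455, ln(110.0/0.82) = 4.8989
V₂ = 28.9 × 5.4455/4.8989 = 28.9 × 1.1116 = 32.1242 kt

32.1 kt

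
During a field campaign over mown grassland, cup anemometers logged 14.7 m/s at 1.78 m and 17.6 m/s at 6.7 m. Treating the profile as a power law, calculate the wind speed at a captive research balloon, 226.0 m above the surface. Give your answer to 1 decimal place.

28.4 m/s

First find α: α = ln(V₂/V₁)/ln(z₂/z₁) = ln(17.6/14.7)/ln(6.7/1.78) = 0.18005/1.32549 = 0.1358
Extrapolate from 6.7 m to 226.0 m: V₃ = 17.6 × (226.0/6.7)^0.1358 = 17.6 × 1.6127 = 28.3842 m/s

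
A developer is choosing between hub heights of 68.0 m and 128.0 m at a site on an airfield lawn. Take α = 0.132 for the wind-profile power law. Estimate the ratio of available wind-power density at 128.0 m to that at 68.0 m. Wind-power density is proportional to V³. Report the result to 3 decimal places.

1.285

Speed ratio: V_B/V_A = (z_B/z_A)^α = (128.0/68.0)^0.132 = (1.8824)^0.132 = 1.08708
Power-density ratio: P_B/P_A = (V_B/V_A)³ = (1.08708)³ = 1.28464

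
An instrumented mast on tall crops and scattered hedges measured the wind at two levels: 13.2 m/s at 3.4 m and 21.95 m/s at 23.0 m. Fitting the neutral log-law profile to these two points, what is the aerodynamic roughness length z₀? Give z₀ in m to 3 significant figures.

Log law: V(z) ∝ ln(z/z₀). With r = V₁/V₂ = 13.2/21.95 = 0.60137,
r · ln(z₂/z₀) = ln(z₁/z₀) ⇒ ln z₀ = (ln z₁ − r·ln z₂)/(1 − r)
ln z₀ = (1.22378 − 0.60137×3.13549) / 0.39863 = -1.6602
z₀ = exp(-1.6602) = 0.1901 m

z₀ ≈ 0.190 m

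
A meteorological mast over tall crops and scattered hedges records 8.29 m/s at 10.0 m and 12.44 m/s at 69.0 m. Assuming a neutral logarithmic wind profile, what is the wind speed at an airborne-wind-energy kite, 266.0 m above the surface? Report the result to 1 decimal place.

Log law: V ∝ ln(z/z₀). From the pair, with r = V₁/V₂ = 0.66640,
ln z₀ = (ln z₁ − r·ln z₂)/(1 − r) = (2.3026 − 0.66640×4.2341)/0.33360 = -1.5558 → z₀ = 0.2110 m
V₃ = V₁ · ln(z₃/z₀)/ln(z₁/z₀) = 8.29 × 7.1393/3.8584 = 15.3393 m/s

15.3 m/s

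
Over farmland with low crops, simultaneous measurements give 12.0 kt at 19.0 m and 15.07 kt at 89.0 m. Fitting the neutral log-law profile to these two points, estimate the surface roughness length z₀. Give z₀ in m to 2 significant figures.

Log law: V(z) ∝ ln(z/z₀). With r = V₁/V₂ = 12.0/15.07 = 0.79628,
r · ln(z₂/z₀) = ln(z₁/z₀) ⇒ ln z₀ = (ln z₁ − r·ln z₂)/(1 − r)
ln z₀ = (2.94444 − 0.79628×4.48864) / 0.20372 = -3.0915
z₀ = exp(-3.0915) = 0.04543 m

z₀ ≈ 0.045 m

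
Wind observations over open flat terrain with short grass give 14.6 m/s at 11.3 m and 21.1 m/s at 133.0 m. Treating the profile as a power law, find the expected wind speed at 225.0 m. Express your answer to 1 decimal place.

22.8 m/s

First find α: α = ln(V₂/V₁)/ln(z₂/z₁) = ln(21.1/14.6)/ln(133.0/11.3) = 0.36825/2.46555 = 0.1494
Extrapolate from 133.0 m to 225.0 m: V₃ = 21.1 × (225.0/133.0)^0.1494 = 21.1 × 1.0817 = 22.8237 m/s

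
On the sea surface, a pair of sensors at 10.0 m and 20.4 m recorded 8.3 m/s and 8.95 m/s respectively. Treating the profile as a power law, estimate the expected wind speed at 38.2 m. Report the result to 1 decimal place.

First find α: α = ln(V₂/V₁)/ln(z₂/z₁) = ln(8.95/8.3)/ln(20.4/10.0) = 0.07540/0.71295 = 0.1058
Extrapolate from 20.4 m to 38.2 m: V₃ = 8.95 × (38.2/20.4)^0.1058 = 8.95 × 1.0686 = 9.5639 m/s

9.6 m/s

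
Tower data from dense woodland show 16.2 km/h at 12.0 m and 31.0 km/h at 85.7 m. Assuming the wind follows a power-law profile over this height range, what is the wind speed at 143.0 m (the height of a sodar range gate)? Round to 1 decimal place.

36.7 km/h

First find α: α = ln(V₂/V₁)/ln(z₂/z₁) = ln(31.0/16.2)/ln(85.7/12.0) = 0.64898/1.96595 = 0.3301
Extrapolate from 85.7 m to 143.0 m: V₃ = 31.0 × (143.0/85.7)^0.3301 = 31.0 × 1.1841 = 36.7082 km/h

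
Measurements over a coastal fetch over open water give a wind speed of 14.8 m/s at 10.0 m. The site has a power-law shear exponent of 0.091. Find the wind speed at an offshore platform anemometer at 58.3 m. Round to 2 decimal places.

17.38 m/s

Power-law profile: V₂ = V₁ · (z₂/z₁)^α
V₂ = 14.8 × (58.3/10.0)^0.091 = 14.8 × (5.8300)^0.091
    = 14.8 × 1.1740 = 17.3755 m/s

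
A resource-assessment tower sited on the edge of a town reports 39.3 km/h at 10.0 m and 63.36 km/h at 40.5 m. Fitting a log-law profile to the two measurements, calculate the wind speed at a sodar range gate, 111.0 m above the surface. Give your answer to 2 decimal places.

Log law: V ∝ ln(z/z₀). From the pair, with r = V₁/V₂ = 0.62027,
ln z₀ = (ln z₁ − r·ln z₂)/(1 − r) = (2.3026 − 0.62027×3.7013)/0.37973 = 0.0179 → z₀ = 1.018 m
V₃ = V₁ · ln(z₃/z₀)/ln(z₁/z₀) = 39.3 × 4.6916/2.2847 = 80.7030 km/h

80.70 km/h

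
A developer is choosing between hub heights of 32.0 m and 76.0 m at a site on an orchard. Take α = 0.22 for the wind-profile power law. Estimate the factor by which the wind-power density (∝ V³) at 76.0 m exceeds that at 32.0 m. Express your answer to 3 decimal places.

1.770

Speed ratio: V_B/V_A = (z_B/z_A)^α = (76.0/32.0)^0.22 = (2.3750)^0.22 = 1.20961
Power-density ratio: P_B/P_A = (V_B/V_A)³ = (1.20961)³ = 1.76986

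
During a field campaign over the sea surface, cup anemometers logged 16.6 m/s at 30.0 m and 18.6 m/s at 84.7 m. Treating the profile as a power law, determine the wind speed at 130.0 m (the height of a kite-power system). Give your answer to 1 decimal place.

First find α: α = ln(V₂/V₁)/ln(z₂/z₁) = ln(18.6/16.6)/ln(84.7/30.0) = 0.11376/1.03792 = 0.1096
Extrapolate from 84.7 m to 130.0 m: V₃ = 18.6 × (130.0/84.7)^0.1096 = 18.6 × 1.0481 = 19.4942 m/s

19.5 m/s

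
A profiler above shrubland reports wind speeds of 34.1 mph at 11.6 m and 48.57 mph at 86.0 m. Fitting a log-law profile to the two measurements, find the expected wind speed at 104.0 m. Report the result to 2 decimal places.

49.94 mph

Log law: V ∝ ln(z/z₀). From the pair, with r = V₁/V₂ = 0.70208,
ln z₀ = (ln z₁ − r·ln z₂)/(1 − r) = (2.4510 − 0.70208×4.4543)/0.29792 = -2.2701 → z₀ = 0.1033 m
V₃ = V₁ · ln(z₃/z₀)/ln(z₁/z₀) = 34.1 × 6.9145/4.7211 = 49.9427 mph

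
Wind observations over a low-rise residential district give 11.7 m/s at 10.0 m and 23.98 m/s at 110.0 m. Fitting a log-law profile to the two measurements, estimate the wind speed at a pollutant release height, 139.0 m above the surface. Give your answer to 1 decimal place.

Log law: V ∝ ln(z/z₀). From the pair, with r = V₁/V₂ = 0.48791,
ln z₀ = (ln z₁ − r·ln z₂)/(1 − r) = (2.3026 − 0.48791×4.7005)/0.51209 = 0.0179 → z₀ = 1.018 m
V₃ = V₁ · ln(z₃/z₀)/ln(z₁/z₀) = 11.7 × 4.9165/2.2846 = 25.1783 m/s

25.2 m/s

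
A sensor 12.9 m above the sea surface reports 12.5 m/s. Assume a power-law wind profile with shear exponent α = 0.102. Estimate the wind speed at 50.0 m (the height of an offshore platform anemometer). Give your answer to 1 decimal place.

Power-law profile: V₂ = V₁ · (z₂/z₁)^α
V₂ = 12.5 × (50.0/12.9)^0.102 = 12.5 × (3.8760)^0.102
    = 12.5 × 1.1482 = 14.3524 m/s

14.4 m/s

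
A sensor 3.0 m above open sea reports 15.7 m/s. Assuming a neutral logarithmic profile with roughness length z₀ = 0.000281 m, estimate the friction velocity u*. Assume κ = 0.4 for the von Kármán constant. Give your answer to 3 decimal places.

Log law: V(z) = (u*/κ) · ln(z/z₀) ⇒ u* = κ · V / ln(z/z₀)
u* = 0.4 × 15.7 / ln(3.0/0.000281) = 0.4 × 15.7 / 9.2758
   = 6.2800 / 9.2758 = 0.6770 m/s

u* ≈ 0.677 m/s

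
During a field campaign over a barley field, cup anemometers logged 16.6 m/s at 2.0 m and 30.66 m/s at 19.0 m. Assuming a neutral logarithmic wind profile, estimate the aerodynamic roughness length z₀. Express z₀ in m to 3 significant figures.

z₀ ≈ 0.140 m

Log law: V(z) ∝ ln(z/z₀). With r = V₁/V₂ = 16.6/30.66 = 0.54142,
r · ln(z₂/z₀) = ln(z₁/z₀) ⇒ ln z₀ = (ln z₁ − r·ln z₂)/(1 − r)
ln z₀ = (0.69315 − 0.54142×2.94444) / 0.45858 = -1.9649
z₀ = exp(-1.9649) = 0.1402 m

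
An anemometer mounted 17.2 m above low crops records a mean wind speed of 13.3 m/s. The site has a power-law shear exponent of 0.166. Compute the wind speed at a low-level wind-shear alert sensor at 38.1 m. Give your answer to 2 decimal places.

15.18 m/s

Power-law profile: V₂ = V₁ · (z₂/z₁)^α
V₂ = 13.3 × (38.1/17.2)^0.166 = 13.3 × (2.2151)^0.166
    = 13.3 × 1.1411 = 15.1771 m/s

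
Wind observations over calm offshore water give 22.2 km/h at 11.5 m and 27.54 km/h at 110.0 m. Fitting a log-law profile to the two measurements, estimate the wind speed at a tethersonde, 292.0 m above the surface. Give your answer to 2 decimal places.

Log law: V ∝ ln(z/z₀). From the pair, with r = V₁/V₂ = 0.80610,
ln z₀ = (ln z₁ − r·ln z₂)/(1 − r) = (2.4423 − 0.80610×4.7005)/0.19390 = -6.9454 → z₀ = 0.0009631 m
V₃ = V₁ · ln(z₃/z₀)/ln(z₁/z₀) = 22.2 × 12.6222/9.3877 = 29.8487 km/h

29.85 km/h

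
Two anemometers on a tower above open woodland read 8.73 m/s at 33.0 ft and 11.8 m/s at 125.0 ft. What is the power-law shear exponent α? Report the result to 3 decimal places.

Power law: V₂/V₁ = (z₂/z₁)^α ⇒ α = ln(V₂/V₁) / ln(z₂/z₁)
α = ln(11.8/8.73) / ln(125.0/33.0) = ln(1.3517) / ln(3.7879)
  = 0.30133 / 1.33181 = 0.22626

α ≈ 0.226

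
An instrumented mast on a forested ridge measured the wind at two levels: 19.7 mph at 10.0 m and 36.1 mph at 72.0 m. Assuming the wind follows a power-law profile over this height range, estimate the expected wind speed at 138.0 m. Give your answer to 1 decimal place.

First find α: α = ln(V₂/V₁)/ln(z₂/z₁) = ln(36.1/19.7)/ln(72.0/10.0) = 0.60567/1.97408 = 0.3068
Extrapolate from 72.0 m to 138.0 m: V₃ = 36.1 × (138.0/72.0)^0.3068 = 36.1 × 1.2209 = 44.0754 mph

44.1 mph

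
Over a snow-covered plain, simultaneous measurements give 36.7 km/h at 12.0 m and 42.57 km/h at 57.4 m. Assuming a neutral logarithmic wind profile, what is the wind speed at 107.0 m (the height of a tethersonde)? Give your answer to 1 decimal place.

44.9 km/h

Log law: V ∝ ln(z/z₀). From the pair, with r = V₁/V₂ = 0.86211,
ln z₀ = (ln z₁ − r·ln z₂)/(1 − r) = (2.4849 − 0.86211×4.0500)/0.13789 = -7.3005 → z₀ = 0.0006752 m
V₃ = V₁ · ln(z₃/z₀)/ln(z₁/z₀) = 36.7 × 11.9734/9.7854 = 44.9057 km/h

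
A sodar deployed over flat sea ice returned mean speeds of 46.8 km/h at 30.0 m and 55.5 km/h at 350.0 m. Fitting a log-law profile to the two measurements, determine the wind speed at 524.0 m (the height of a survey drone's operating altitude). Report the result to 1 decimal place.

56.9 km/h

Log law: V ∝ ln(z/z₀). From the pair, with r = V₁/V₂ = 0.84324,
ln z₀ = (ln z₁ − r·ln z₂)/(1 − r) = (3.4012 − 0.84324×5.8579)/0.15676 = -9.8143 → z₀ = 0.00005466 m
V₃ = V₁ · ln(z₃/z₀)/ln(z₁/z₀) = 46.8 × 16.0758/13.2155 = 56.9291 km/h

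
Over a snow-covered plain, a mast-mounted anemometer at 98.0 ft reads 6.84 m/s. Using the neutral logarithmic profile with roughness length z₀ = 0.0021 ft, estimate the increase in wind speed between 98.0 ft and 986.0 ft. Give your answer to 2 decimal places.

Log law: V₂ = V₁ · ln(z₂/z₀)/ln(z₁/z₀) = 6.84 × 13.0595/10.7508 = 8.3089 m/s
ΔV = 8.3089 − 6.84 = 1.4689 m/s

1.47 m/s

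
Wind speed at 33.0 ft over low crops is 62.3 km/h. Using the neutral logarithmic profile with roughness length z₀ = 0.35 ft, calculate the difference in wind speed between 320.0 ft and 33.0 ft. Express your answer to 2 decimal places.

31.13 km/h

Log law: V₂ = V₁ · ln(z₂/z₀)/ln(z₁/z₀) = 62.3 × 6.8181/4.5463 = 93.4315 km/h
ΔV = 93.4315 − 62.3 = 31.1315 km/h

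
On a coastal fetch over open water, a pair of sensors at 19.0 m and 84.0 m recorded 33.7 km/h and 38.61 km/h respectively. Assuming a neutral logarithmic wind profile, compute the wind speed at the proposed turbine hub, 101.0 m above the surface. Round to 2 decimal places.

Log law: V ∝ ln(z/z₀). From the pair, with r = V₁/V₂ = 0.87283,
ln z₀ = (ln z₁ − r·ln z₂)/(1 − r) = (2.9444 − 0.87283×4.4308)/0.12717 = -7.2574 → z₀ = 0.0007050 m
V₃ = V₁ · ln(z₃/z₀)/ln(z₁/z₀) = 33.7 × 11.8725/10.2018 = 39.2188 km/h

39.22 km/h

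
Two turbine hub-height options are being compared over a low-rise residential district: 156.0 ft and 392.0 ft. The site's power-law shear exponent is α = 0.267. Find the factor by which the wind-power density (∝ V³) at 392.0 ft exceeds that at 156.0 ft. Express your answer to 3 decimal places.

Speed ratio: V_B/V_A = (z_B/z_A)^α = (392.0/156.0)^0.267 = (2.5128)^0.267 = 1.27892
Power-density ratio: P_B/P_A = (V_B/V_A)³ = (1.27892)³ = 2.09184

2.092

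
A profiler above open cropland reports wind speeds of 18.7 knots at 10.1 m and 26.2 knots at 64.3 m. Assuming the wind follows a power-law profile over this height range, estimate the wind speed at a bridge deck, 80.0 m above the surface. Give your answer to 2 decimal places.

First find α: α = ln(V₂/V₁)/ln(z₂/z₁) = ln(26.2/18.7)/ln(64.3/10.1) = 0.33724/1.85102 = 0.1822
Extrapolate from 64.3 m to 80.0 m: V₃ = 26.2 × (80.0/64.3)^0.1822 = 26.2 × 1.0406 = 27.2639 knots

27.26 knots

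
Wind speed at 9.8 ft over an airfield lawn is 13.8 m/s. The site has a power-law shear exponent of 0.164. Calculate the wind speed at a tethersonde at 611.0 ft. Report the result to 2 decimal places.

Power-law profile: V₂ = V₁ · (z₂/z₁)^α
V₂ = 13.8 × (611.0/9.8)^0.164 = 13.8 × (62.3469)^0.164
    = 13.8 × 1.9695 = 27.1787 m/s

27.18 m/s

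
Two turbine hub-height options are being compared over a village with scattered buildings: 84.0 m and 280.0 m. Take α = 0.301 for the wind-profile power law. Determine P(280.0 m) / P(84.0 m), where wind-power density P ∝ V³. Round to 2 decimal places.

Speed ratio: V_B/V_A = (z_B/z_A)^α = (280.0/84.0)^0.301 = (3.3333)^0.301 = 1.43677
Power-density ratio: P_B/P_A = (V_B/V_A)³ = (1.43677)³ = 2.96592

2.97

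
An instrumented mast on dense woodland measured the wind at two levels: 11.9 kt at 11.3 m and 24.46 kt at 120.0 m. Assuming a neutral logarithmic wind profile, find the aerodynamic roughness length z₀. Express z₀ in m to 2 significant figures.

z₀ ≈ 1.2 m

Log law: V(z) ∝ ln(z/z₀). With r = V₁/V₂ = 11.9/24.46 = 0.48651,
r · ln(z₂/z₀) = ln(z₁/z₀) ⇒ ln z₀ = (ln z₁ − r·ln z₂)/(1 − r)
ln z₀ = (2.42480 − 0.48651×4.78749) / 0.51349 = 0.1863
z₀ = exp(0.1863) = 1.205 m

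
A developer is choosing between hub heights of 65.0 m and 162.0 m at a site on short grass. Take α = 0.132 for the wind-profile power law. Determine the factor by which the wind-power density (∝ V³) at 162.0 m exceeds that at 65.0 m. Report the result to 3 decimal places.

Speed ratio: V_B/V_A = (z_B/z_A)^α = (162.0/65.0)^0.132 = (2.4923)^0.132 = 1.12811
Power-density ratio: P_B/P_A = (V_B/V_A)³ = (1.12811)³ = 1.43567

1.436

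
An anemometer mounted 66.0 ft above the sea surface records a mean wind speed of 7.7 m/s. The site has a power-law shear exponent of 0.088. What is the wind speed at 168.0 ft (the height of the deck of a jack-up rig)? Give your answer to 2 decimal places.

Power-law profile: V₂ = V₁ · (z₂/z₁)^α
V₂ = 7.7 × (168.0/66.0)^0.088 = 7.7 × (2.5455)^0.088
    = 7.7 × 1.0857 = 8.3598 m/s

8.36 m/s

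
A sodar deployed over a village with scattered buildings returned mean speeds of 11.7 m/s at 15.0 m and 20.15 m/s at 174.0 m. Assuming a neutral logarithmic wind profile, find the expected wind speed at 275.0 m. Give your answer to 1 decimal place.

Log law: V ∝ ln(z/z₀). From the pair, with r = V₁/V₂ = 0.58065,
ln z₀ = (ln z₁ − r·ln z₂)/(1 − r) = (2.7081 − 0.58065×5.1591)/0.41935 = -0.6856 → z₀ = 0.5038 m
V₃ = V₁ · ln(z₃/z₀)/ln(z₁/z₀) = 11.7 × 6.3024/3.3937 = 21.7280 m/s

21.7 m/s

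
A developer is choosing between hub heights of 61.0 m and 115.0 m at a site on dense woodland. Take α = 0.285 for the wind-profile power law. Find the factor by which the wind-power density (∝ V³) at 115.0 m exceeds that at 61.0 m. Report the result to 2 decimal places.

1.72

Speed ratio: V_B/V_A = (z_B/z_A)^α = (115.0/61.0)^0.285 = (1.8852)^0.285 = 1.19806
Power-density ratio: P_B/P_A = (V_B/V_A)³ = (1.19806)³ = 1.71965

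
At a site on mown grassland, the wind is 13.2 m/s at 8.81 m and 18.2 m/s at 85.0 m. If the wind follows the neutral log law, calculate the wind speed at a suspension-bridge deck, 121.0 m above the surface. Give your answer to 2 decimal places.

18.98 m/s

Log law: V ∝ ln(z/z₀). From the pair, with r = V₁/V₂ = 0.72527,
ln z₀ = (ln z₁ − r·ln z₂)/(1 − r) = (2.1759 − 0.72527×4.4427)/0.27473 = -3.8084 → z₀ = 0.02218 m
V₃ = V₁ · ln(z₃/z₀)/ln(z₁/z₀) = 13.2 × 8.6042/5.9843 = 18.9790 m/s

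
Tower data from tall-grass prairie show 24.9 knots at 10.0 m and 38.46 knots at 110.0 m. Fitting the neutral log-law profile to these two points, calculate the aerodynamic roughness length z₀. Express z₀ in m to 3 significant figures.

z₀ ≈ 0.122 m

Log law: V(z) ∝ ln(z/z₀). With r = V₁/V₂ = 24.9/38.46 = 0.64743,
r · ln(z₂/z₀) = ln(z₁/z₀) ⇒ ln z₀ = (ln z₁ − r·ln z₂)/(1 − r)
ln z₀ = (2.30259 − 0.64743×4.70048) / 0.35257 = -2.1006
z₀ = exp(-2.1006) = 0.1224 m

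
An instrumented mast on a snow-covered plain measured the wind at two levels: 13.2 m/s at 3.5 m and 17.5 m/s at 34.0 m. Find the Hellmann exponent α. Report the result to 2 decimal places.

α ≈ 0.12

Power law: V₂/V₁ = (z₂/z₁)^α ⇒ α = ln(V₂/V₁) / ln(z₂/z₁)
α = ln(17.5/13.2) / ln(34.0/3.5) = ln(1.3258) / ln(9.7143)
  = 0.28198 / 2.27360 = 0.12403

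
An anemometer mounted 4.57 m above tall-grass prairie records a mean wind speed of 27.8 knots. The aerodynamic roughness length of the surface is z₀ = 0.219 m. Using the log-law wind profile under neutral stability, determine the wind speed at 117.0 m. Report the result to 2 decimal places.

Log law: V(z) ∝ ln(z/z₀), so V₂/V₁ = ln(z₂/z₀) / ln(z₁/z₀).
ln(117.0/0.219) = 6.2809, ln(4.57/0.219) = 3.0382
V₂ = 27.8 × 6.2809/3.0382 = 27.8 × 2.0673 = 57.4709 knots

57.47 knots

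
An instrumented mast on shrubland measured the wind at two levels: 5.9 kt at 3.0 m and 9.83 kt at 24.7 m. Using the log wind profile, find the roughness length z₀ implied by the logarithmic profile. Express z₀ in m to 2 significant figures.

Log law: V(z) ∝ ln(z/z₀). With r = V₁/V₂ = 5.9/9.83 = 0.60020,
r · ln(z₂/z₀) = ln(z₁/z₀) ⇒ ln z₀ = (ln z₁ − r·ln z₂)/(1 − r)
ln z₀ = (1.09861 − 0.60020×3.20680) / 0.39980 = -2.0664
z₀ = exp(-2.0664) = 0.1266 m

z₀ ≈ 0.13 m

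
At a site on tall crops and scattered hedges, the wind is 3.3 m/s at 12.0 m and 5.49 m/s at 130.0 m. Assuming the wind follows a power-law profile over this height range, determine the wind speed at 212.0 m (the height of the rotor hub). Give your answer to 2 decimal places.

First find α: α = ln(V₂/V₁)/ln(z₂/z₁) = ln(5.49/3.3)/ln(130.0/12.0) = 0.50901/2.38263 = 0.2136
Extrapolate from 130.0 m to 212.0 m: V₃ = 5.49 × (212.0/130.0)^0.2136 = 5.49 × 1.1101 = 6.0946 m/s

6.09 m/s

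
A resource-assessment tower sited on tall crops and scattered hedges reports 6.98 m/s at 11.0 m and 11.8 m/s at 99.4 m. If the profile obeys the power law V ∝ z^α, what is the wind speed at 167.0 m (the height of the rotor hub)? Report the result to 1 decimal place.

13.4 m/s

First find α: α = ln(V₂/V₁)/ln(z₂/z₁) = ln(11.8/6.98)/ln(99.4/11.0) = 0.52505/2.20126 = 0.2385
Extrapolate from 99.4 m to 167.0 m: V₃ = 11.8 × (167.0/99.4)^0.2385 = 11.8 × 1.1317 = 13.3545 m/s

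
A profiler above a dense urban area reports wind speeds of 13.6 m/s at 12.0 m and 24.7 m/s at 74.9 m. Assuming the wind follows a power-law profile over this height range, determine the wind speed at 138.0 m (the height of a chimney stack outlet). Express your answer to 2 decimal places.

First find α: α = ln(V₂/V₁)/ln(z₂/z₁) = ln(24.7/13.6)/ln(74.9/12.0) = 0.59673/1.83125 = 0.3259
Extrapolate from 74.9 m to 138.0 m: V₃ = 24.7 × (138.0/74.9)^0.3259 = 24.7 × 1.2203 = 30.1425 m/s

30.14 m/s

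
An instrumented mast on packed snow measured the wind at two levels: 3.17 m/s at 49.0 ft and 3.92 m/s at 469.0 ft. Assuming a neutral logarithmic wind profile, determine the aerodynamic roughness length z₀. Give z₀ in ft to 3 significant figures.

z₀ ≈ 0.00350 ft

Log law: V(z) ∝ ln(z/z₀). With r = V₁/V₂ = 3.17/3.92 = 0.80867,
r · ln(z₂/z₀) = ln(z₁/z₀) ⇒ ln z₀ = (ln z₁ − r·ln z₂)/(1 − r)
ln z₀ = (3.89182 − 0.80867×6.15060) / 0.19133 = -5.6553
z₀ = exp(-5.6553) = 0.003499 ft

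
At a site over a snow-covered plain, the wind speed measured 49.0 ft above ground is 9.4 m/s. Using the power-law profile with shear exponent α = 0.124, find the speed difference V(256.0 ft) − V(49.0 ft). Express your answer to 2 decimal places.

2.14 m/s

Power law: V₂ = V₁ · (z₂/z₁)^α = 9.4 × (5.2245)^0.124 = 11.5389 m/s
ΔV = 11.5389 − 9.4 = 2.1389 m/s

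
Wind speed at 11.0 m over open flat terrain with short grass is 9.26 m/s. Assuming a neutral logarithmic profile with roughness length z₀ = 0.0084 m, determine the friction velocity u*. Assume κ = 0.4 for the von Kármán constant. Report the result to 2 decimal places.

u* ≈ 0.52 m/s

Log law: V(z) = (u*/κ) · ln(z/z₀) ⇒ u* = κ · V / ln(z/z₀)
u* = 0.4 × 9.26 / ln(11.0/0.0084) = 0.4 × 9.26 / 7.1774
   = 3.7040 / 7.1774 = 0.5161 m/s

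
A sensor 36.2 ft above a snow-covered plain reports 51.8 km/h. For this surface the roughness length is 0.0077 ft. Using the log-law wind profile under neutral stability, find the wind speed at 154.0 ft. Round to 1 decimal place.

60.7 km/h

Log law: V(z) ∝ ln(z/z₀), so V₂/V₁ = ln(z₂/z₀) / ln(z₁/z₀).
ln(154.0/0.0077) = 9.9035, ln(36.2/0.0077) = 8.4556
V₂ = 51.8 × 9.9035/8.4556 = 51.8 × 1.1712 = 60.6700 km/h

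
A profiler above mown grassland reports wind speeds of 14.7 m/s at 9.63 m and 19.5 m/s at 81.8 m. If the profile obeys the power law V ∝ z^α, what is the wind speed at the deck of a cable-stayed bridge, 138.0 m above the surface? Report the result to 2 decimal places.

20.89 m/s

First find α: α = ln(V₂/V₁)/ln(z₂/z₁) = ln(19.5/14.7)/ln(81.8/9.63) = 0.28257/2.13939 = 0.1321
Extrapolate from 81.8 m to 138.0 m: V₃ = 19.5 × (138.0/81.8)^0.1321 = 19.5 × 1.0715 = 20.8945 m/s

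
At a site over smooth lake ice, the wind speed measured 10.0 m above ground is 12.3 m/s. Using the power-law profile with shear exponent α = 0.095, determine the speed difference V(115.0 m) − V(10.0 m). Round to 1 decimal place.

Power law: V₂ = V₁ · (z₂/z₁)^α = 12.3 × (11.5000)^0.095 = 15.5121 m/s
ΔV = 15.5121 − 12.3 = 3.2121 m/s

3.2 m/s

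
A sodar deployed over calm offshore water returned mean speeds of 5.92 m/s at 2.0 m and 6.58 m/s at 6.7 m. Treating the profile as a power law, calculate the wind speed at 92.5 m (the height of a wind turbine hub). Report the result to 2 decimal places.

First find α: α = ln(V₂/V₁)/ln(z₂/z₁) = ln(6.58/5.92)/ln(6.7/2.0) = 0.10570/1.20896 = 0.0874
Extrapolate from 6.7 m to 92.5 m: V₃ = 6.58 × (92.5/6.7)^0.0874 = 6.58 × 1.2580 = 8.2775 m/s

8.28 m/s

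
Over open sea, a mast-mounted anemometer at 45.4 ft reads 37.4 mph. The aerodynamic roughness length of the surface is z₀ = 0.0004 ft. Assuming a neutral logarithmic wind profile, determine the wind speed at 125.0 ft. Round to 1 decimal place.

Log law: V(z) ∝ ln(z/z₀), so V₂/V₁ = ln(z₂/z₀) / ln(z₁/z₀).
ln(125.0/0.0004) = 12.6524, ln(45.4/0.0004) = 11.6396
V₂ = 37.4 × 12.6524/11.6396 = 37.4 × 1.0870 = 40.6543 mph

40.7 mph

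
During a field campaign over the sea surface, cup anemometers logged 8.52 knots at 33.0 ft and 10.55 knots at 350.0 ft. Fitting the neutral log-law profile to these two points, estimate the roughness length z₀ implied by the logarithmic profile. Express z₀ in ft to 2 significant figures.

z₀ ≈ 0.0016 ft

Log law: V(z) ∝ ln(z/z₀). With r = V₁/V₂ = 8.52/10.55 = 0.80758,
r · ln(z₂/z₀) = ln(z₁/z₀) ⇒ ln z₀ = (ln z₁ − r·ln z₂)/(1 − r)
ln z₀ = (3.49651 − 0.80758×5.85793) / 0.19242 = -6.4145
z₀ = exp(-6.4145) = 0.001638 ft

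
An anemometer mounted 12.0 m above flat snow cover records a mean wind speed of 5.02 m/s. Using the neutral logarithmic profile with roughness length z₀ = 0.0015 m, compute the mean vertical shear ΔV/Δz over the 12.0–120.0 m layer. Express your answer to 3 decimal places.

0.012 m/s/m

Log law: V₂ = V₁ · ln(z₂/z₀)/ln(z₁/z₀) = 5.02 × 11.2898/8.9872 = 6.3062 m/s
ΔV/Δz = (6.3062 − 5.02)/(120.0 − 12.0) = 1.2862/108.0000 = 0.01191 m/s/m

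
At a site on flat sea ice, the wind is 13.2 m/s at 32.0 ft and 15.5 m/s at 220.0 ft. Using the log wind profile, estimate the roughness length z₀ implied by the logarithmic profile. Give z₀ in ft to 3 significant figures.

Log law: V(z) ∝ ln(z/z₀). With r = V₁/V₂ = 13.2/15.5 = 0.85161,
r · ln(z₂/z₀) = ln(z₁/z₀) ⇒ ln z₀ = (ln z₁ − r·ln z₂)/(1 − r)
ln z₀ = (3.46574 − 0.85161×5.39363) / 0.14839 = -7.5987
z₀ = exp(-7.5987) = 0.0005011 ft

z₀ ≈ 0.000501 ft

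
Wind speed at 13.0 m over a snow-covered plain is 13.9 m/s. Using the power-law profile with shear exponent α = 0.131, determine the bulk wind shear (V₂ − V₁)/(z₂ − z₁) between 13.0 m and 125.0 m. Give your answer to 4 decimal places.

Power law: V₂ = V₁ · (z₂/z₁)^α = 13.9 × (9.6154)^0.131 = 18.6975 m/s
ΔV/Δz = (18.6975 − 13.9)/(125.0 − 13.0) = 4.7975/112.0000 = 0.04283 m/s/m

0.0428 m/s/m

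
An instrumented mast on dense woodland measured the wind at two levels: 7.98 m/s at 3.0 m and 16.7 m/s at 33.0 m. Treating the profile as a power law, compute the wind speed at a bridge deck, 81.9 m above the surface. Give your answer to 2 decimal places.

First find α: α = ln(V₂/V₁)/ln(z₂/z₁) = ln(16.7/7.98)/ln(33.0/3.0) = 0.73847/2.39790 = 0.3080
Extrapolate from 33.0 m to 81.9 m: V₃ = 16.7 × (81.9/33.0)^0.3080 = 16.7 × 1.3230 = 22.0949 m/s

22.09 m/s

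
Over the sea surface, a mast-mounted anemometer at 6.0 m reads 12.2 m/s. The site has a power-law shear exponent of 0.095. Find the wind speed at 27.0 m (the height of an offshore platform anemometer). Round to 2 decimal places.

Power-law profile: V₂ = V₁ · (z₂/z₁)^α
V₂ = 12.2 × (27.0/6.0)^0.095 = 12.2 × (4.5000)^0.095
    = 12.2 × 1.1536 = 14.0739 m/s

14.07 m/s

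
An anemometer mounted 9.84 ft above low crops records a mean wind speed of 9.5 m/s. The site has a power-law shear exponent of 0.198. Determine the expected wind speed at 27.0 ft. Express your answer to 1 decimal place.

11.6 m/s

Power-law profile: V₂ = V₁ · (z₂/z₁)^α
V₂ = 9.5 × (27.0/9.84)^0.198 = 9.5 × (2.7439)^0.198
    = 9.5 × 1.2212 = 11.6017 m/s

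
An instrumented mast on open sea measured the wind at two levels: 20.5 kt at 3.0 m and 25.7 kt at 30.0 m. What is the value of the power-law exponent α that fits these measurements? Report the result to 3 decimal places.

Power law: V₂/V₁ = (z₂/z₁)^α ⇒ α = ln(V₂/V₁) / ln(z₂/z₁)
α = ln(25.7/20.5) / ln(30.0/3.0) = ln(1.2537) / ln(10.0000)
  = 0.22607 / 2.30259 = 0.09818

α ≈ 0.098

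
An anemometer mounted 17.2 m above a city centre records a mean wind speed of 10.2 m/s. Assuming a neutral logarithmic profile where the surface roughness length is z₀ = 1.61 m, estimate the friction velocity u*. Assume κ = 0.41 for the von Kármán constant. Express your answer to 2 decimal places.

u* ≈ 1.77 m/s

Log law: V(z) = (u*/κ) · ln(z/z₀) ⇒ u* = κ · V / ln(z/z₀)
u* = 0.41 × 10.2 / ln(17.2/1.61) = 0.41 × 10.2 / 2.3687
   = 4.1820 / 2.3687 = 1.7655 m/s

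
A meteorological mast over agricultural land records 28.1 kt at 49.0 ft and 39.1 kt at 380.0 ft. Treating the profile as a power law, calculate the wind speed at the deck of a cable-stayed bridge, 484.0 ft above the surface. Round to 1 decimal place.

First find α: α = ln(V₂/V₁)/ln(z₂/z₁) = ln(39.1/28.1)/ln(380.0/49.0) = 0.33035/2.04835 = 0.1613
Extrapolate from 380.0 ft to 484.0 ft: V₃ = 39.1 × (484.0/380.0)^0.1613 = 39.1 × 1.0398 = 40.6556 kt

40.7 kt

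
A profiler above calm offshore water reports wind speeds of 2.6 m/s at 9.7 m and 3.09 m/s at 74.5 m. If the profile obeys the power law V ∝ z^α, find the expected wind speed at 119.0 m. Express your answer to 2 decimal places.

First find α: α = ln(V₂/V₁)/ln(z₂/z₁) = ln(3.09/2.6)/ln(74.5/9.7) = 0.17266/2.03867 = 0.0847
Extrapolate from 74.5 m to 119.0 m: V₃ = 3.09 × (119.0/74.5)^0.0847 = 3.09 × 1.0405 = 3.2150 m/s

3.22 m/s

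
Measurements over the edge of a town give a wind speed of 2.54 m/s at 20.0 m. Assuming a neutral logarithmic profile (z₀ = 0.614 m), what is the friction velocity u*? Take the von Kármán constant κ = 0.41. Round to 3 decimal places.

Log law: V(z) = (u*/κ) · ln(z/z₀) ⇒ u* = κ · V / ln(z/z₀)
u* = 0.41 × 2.54 / ln(20.0/0.614) = 0.41 × 2.54 / 3.4835
   = 1.0414 / 3.4835 = 0.2990 m/s

u* ≈ 0.299 m/s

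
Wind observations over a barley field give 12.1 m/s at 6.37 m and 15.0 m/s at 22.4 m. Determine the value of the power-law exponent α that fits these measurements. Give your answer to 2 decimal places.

Power law: V₂/V₁ = (z₂/z₁)^α ⇒ α = ln(V₂/V₁) / ln(z₂/z₁)
α = ln(15.0/12.1) / ln(22.4/6.37) = ln(1.2397) / ln(3.5165)
  = 0.21484 / 1.25746 = 0.17086

α ≈ 0.17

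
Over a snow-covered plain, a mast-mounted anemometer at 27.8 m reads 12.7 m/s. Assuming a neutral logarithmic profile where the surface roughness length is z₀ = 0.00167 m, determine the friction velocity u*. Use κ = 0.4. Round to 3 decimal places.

u* ≈ 0.523 m/s

Log law: V(z) = (u*/κ) · ln(z/z₀) ⇒ u* = κ · V / ln(z/z₀)
u* = 0.4 × 12.7 / ln(27.8/0.00167) = 0.4 × 12.7 / 9.7200
   = 5.0800 / 9.7200 = 0.5226 m/s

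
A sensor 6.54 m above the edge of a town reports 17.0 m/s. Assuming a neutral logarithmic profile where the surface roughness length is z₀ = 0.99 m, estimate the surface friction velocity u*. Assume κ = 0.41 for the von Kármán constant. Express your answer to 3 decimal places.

Log law: V(z) = (u*/κ) · ln(z/z₀) ⇒ u* = κ · V / ln(z/z₀)
u* = 0.41 × 17.0 / ln(6.54/0.99) = 0.41 × 17.0 / 1.8880
   = 6.9700 / 1.8880 = 3.6918 m/s

u* ≈ 3.692 m/s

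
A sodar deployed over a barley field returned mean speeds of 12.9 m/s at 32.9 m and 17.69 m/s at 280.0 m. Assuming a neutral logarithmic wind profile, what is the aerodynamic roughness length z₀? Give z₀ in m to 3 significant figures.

z₀ ≈ 0.103 m

Log law: V(z) ∝ ln(z/z₀). With r = V₁/V₂ = 12.9/17.69 = 0.72923,
r · ln(z₂/z₀) = ln(z₁/z₀) ⇒ ln z₀ = (ln z₁ − r·ln z₂)/(1 − r)
ln z₀ = (3.49347 − 0.72923×5.63479) / 0.27077 = -2.2733
z₀ = exp(-2.2733) = 0.1030 m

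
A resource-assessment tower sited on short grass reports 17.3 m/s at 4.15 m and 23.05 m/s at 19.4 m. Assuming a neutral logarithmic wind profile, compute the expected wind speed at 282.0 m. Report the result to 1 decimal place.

33.0 m/s

Log law: V ∝ ln(z/z₀). From the pair, with r = V₁/V₂ = 0.75054,
ln z₀ = (ln z₁ − r·ln z₂)/(1 − r) = (1.4231 − 0.75054×2.9653)/0.24946 = -3.2168 → z₀ = 0.04008 m
V₃ = V₁ · ln(z₃/z₀)/ln(z₁/z₀) = 17.3 × 8.8587/4.6399 = 33.0299 m/s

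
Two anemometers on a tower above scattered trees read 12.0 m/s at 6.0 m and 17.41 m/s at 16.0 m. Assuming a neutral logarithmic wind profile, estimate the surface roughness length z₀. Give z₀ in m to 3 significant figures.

Log law: V(z) ∝ ln(z/z₀). With r = V₁/V₂ = 12.0/17.41 = 0.68926,
r · ln(z₂/z₀) = ln(z₁/z₀) ⇒ ln z₀ = (ln z₁ − r·ln z₂)/(1 − r)
ln z₀ = (1.79176 − 0.68926×2.77259) / 0.31074 = -0.3838
z₀ = exp(-0.3838) = 0.6812 m

z₀ ≈ 0.681 m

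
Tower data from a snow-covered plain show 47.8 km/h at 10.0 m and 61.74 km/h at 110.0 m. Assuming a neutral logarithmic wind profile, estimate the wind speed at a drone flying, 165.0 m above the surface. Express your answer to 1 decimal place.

64.1 km/h

Log law: V ∝ ln(z/z₀). From the pair, with r = V₁/V₂ = 0.77421,
ln z₀ = (ln z₁ − r·ln z₂)/(1 − r) = (2.3026 − 0.77421×4.7005)/0.22579 = -5.9198 → z₀ = 0.002686 m
V₃ = V₁ · ln(z₃/z₀)/ln(z₁/z₀) = 47.8 × 11.0257/8.2223 = 64.0971 km/h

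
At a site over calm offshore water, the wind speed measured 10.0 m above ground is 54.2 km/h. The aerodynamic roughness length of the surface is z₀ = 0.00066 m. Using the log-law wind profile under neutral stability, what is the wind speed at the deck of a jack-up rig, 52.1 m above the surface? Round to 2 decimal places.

Log law: V(z) ∝ ln(z/z₀), so V₂/V₁ = ln(z₂/z₀) / ln(z₁/z₀).
ln(52.1/0.00066) = 11.2764, ln(10.0/0.00066) = 9.6259
V₂ = 54.2 × 11.2764/9.6259 = 54.2 × 1.1715 = 63.4939 km/h

63.49 km/h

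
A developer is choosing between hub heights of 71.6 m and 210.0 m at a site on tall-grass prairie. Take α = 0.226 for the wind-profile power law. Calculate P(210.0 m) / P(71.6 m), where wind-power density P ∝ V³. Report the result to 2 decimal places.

Speed ratio: V_B/V_A = (z_B/z_A)^α = (210.0/71.6)^0.226 = (2.9330)^0.226 = 1.27530
Power-density ratio: P_B/P_A = (V_B/V_A)³ = (1.27530)³ = 2.07412

2.07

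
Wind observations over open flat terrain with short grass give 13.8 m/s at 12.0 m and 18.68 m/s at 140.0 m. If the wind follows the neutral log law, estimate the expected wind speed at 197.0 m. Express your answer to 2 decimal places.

Log law: V ∝ ln(z/z₀). From the pair, with r = V₁/V₂ = 0.73876,
ln z₀ = (ln z₁ − r·ln z₂)/(1 − r) = (2.4849 − 0.73876×4.9416)/0.26124 = -4.4624 → z₀ = 0.01153 m
V₃ = V₁ · ln(z₃/z₀)/ln(z₁/z₀) = 13.8 × 9.7456/6.9473 = 19.3585 m/s

19.36 m/s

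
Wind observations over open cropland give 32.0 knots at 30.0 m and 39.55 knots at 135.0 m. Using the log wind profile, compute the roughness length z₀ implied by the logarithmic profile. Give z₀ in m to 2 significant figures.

z₀ ≈ 0.051 m

Log law: V(z) ∝ ln(z/z₀). With r = V₁/V₂ = 32.0/39.55 = 0.80910,
r · ln(z₂/z₀) = ln(z₁/z₀) ⇒ ln z₀ = (ln z₁ − r·ln z₂)/(1 − r)
ln z₀ = (3.40120 − 0.80910×4.90527) / 0.19090 = -2.9737
z₀ = exp(-2.9737) = 0.05111 m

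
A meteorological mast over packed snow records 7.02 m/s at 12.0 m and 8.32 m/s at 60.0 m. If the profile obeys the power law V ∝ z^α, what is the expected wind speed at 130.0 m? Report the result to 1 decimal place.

First find α: α = ln(V₂/V₁)/ln(z₂/z₁) = ln(8.32/7.02)/ln(60.0/12.0) = 0.16990/1.60944 = 0.1056
Extrapolate from 60.0 m to 130.0 m: V₃ = 8.32 × (130.0/60.0)^0.1056 = 8.32 × 1.0850 = 9.0276 m/s

9.0 m/s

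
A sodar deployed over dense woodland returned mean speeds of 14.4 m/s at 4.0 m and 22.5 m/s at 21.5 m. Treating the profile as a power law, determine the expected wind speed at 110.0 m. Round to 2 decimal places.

First find α: α = ln(V₂/V₁)/ln(z₂/z₁) = ln(22.5/14.4)/ln(21.5/4.0) = 0.44629/1.68176 = 0.2654
Extrapolate from 21.5 m to 110.0 m: V₃ = 22.5 × (110.0/21.5)^0.2654 = 22.5 × 1.5422 = 34.6990 m/s

34.70 m/s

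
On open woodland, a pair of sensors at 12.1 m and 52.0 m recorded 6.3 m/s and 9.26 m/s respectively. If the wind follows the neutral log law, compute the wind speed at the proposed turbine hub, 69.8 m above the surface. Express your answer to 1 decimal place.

Log law: V ∝ ln(z/z₀). From the pair, with r = V₁/V₂ = 0.68035,
ln z₀ = (ln z₁ − r·ln z₂)/(1 − r) = (2.4932 − 0.68035×3.9512)/0.31965 = -0.6101 → z₀ = 0.5433 m
V₃ = V₁ · ln(z₃/z₀)/ln(z₁/z₀) = 6.3 × 4.8557/3.1033 = 9.8576 m/s

9.9 m/s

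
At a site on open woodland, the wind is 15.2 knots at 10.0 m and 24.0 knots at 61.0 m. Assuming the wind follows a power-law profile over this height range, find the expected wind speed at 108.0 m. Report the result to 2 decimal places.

First find α: α = ln(V₂/V₁)/ln(z₂/z₁) = ln(24.0/15.2)/ln(61.0/10.0) = 0.45676/1.80829 = 0.2526
Extrapolate from 61.0 m to 108.0 m: V₃ = 24.0 × (108.0/61.0)^0.2526 = 24.0 × 1.1552 = 27.7254 knots

27.73 knots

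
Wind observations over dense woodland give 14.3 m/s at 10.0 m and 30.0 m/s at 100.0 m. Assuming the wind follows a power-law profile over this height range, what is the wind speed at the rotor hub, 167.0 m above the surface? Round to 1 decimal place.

35.4 m/s

First find α: α = ln(V₂/V₁)/ln(z₂/z₁) = ln(30.0/14.3)/ln(100.0/10.0) = 0.74094/2.30259 = 0.3218
Extrapolate from 100.0 m to 167.0 m: V₃ = 30.0 × (167.0/100.0)^0.3218 = 30.0 × 1.1794 = 35.3825 m/s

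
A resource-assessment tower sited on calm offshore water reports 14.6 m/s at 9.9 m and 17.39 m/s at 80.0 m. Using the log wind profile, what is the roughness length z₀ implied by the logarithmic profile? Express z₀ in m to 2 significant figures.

Log law: V(z) ∝ ln(z/z₀). With r = V₁/V₂ = 14.6/17.39 = 0.83956,
r · ln(z₂/z₀) = ln(z₁/z₀) ⇒ ln z₀ = (ln z₁ − r·ln z₂)/(1 − r)
ln z₀ = (2.29253 − 0.83956×4.38203) / 0.16044 = -8.6417
z₀ = exp(-8.6417) = 0.0001766 m

z₀ ≈ 0.00018 m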